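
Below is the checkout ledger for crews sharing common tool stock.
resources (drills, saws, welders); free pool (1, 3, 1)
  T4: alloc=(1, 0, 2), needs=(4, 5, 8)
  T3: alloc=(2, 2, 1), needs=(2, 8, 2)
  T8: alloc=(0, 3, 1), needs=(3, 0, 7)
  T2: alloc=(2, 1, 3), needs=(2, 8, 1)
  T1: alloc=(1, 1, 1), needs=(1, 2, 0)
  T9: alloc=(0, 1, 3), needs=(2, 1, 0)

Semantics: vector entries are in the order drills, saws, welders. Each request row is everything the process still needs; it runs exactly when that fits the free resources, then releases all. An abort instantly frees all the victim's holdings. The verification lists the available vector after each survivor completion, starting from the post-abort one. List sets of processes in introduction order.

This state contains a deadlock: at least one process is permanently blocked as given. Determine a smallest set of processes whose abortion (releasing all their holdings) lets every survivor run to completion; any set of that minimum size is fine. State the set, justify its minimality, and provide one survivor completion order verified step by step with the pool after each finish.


Minimum abort set: T4.
Key observation: aborting T4 returns (1, 0, 2), and T8 — hopeless before — runs at step 3 with the returned capacity in the pool.
Minimality: the empty abort set fails — the state is deadlocked as it stands.
Survivors finish in the order: T9, T1, T8, T3, T2. Walking it through (pool after the aborts first):
  pool = (2, 3, 3)
  T9 needs (2, 1, 0) <= (2, 3, 3) -> finishes; pool += (0, 1, 3) = (2, 4, 6)
  T1 needs (1, 2, 0) <= (2, 4, 6) -> finishes; pool += (1, 1, 1) = (3, 5, 7)
  T8 needs (3, 0, 7) <= (3, 5, 7) -> finishes; pool += (0, 3, 1) = (3, 8, 8)
  T3 needs (2, 8, 2) <= (3, 8, 8) -> finishes; pool += (2, 2, 1) = (5, 10, 9)
  T2 needs (2, 8, 1) <= (5, 10, 9) -> finishes; pool += (2, 1, 3) = (7, 11, 12)


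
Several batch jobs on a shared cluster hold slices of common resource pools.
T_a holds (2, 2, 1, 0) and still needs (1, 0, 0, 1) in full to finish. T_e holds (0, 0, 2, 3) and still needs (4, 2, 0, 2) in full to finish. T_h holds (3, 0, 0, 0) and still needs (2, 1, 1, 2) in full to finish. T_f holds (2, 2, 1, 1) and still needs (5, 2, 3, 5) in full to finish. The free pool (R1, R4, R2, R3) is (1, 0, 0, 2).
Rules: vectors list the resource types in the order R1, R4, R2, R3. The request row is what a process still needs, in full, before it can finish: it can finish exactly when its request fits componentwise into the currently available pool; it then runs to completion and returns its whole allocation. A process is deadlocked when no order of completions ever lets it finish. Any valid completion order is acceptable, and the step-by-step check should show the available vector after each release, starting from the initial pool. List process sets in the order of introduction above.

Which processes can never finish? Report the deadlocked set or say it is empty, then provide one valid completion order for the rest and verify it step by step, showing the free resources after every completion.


The deadlocked set is empty.
Key observation: there is always a runnable process — T_a first — so the state unwinds completely.
One completion order for the rest: T_a, T_h, T_e, T_f. Verifying each step:
  pool = (1, 0, 0, 2)
  run T_a (needs (1, 0, 0, 1), free (1, 0, 0, 2)); after release of (2, 2, 1, 0) the pool is (3, 2, 1, 2)
  run T_h (needs (2, 1, 1, 2), free (3, 2, 1, 2)); after release of (3, 0, 0, 0) the pool is (6, 2, 1, 2)
  run T_e (needs (4, 2, 0, 2), free (6, 2, 1, 2)); after release of (0, 0, 2, 3) the pool is (6, 2, 3, 5)
  run T_f (needs (5, 2, 3, 5), free (6, 2, 3, 5)); after release of (2, 2, 1, 1) the pool is (8, 4, 4, 6)


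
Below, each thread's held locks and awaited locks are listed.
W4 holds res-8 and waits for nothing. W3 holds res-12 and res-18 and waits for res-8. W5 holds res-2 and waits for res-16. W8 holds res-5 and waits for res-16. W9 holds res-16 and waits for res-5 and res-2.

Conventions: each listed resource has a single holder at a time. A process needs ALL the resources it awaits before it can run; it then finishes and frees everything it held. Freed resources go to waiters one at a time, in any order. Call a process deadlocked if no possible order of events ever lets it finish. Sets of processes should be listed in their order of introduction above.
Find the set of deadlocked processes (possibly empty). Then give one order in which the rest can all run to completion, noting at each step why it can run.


Deadlocked: W5, W8 and W9.
Key observation: the wait chain closes on itself along W5 -> W9 -> W5; W8 is caught in further circular waits.
A valid finishing order for the others: W4, W3.
Verifying each step:
  W4: no waits; runs immediately, freeing res-8
  W3 waits on res-8 — all released -> runs and releases res-12 and res-18


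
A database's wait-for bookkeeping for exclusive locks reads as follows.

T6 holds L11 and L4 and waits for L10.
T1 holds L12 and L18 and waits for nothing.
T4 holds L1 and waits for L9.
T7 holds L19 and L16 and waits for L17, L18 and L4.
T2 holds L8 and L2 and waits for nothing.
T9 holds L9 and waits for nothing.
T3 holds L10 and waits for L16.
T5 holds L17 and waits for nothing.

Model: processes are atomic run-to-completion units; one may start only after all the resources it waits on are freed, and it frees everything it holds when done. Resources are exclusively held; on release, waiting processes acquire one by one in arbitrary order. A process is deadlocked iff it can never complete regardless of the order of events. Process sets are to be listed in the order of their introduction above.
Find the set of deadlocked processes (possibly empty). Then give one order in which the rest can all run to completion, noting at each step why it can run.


Deadlocked: T6, T7 and T3.
Key observation: the loop T6 -> T3 -> T7 -> T6 blocks itself forever; no other process is dragged down with it.
One completion order for the rest: T9, T5, T1, T2, T4.
Verifying each step:
  T9: no waits; runs immediately, freeing L9
  T5: no waits; runs immediately, freeing L17
  T1: no waits; runs immediately, freeing L12 and L18
  T2: no waits; runs immediately, freeing L8 and L2
  T4 waits on L9 — all released -> runs and releases L1


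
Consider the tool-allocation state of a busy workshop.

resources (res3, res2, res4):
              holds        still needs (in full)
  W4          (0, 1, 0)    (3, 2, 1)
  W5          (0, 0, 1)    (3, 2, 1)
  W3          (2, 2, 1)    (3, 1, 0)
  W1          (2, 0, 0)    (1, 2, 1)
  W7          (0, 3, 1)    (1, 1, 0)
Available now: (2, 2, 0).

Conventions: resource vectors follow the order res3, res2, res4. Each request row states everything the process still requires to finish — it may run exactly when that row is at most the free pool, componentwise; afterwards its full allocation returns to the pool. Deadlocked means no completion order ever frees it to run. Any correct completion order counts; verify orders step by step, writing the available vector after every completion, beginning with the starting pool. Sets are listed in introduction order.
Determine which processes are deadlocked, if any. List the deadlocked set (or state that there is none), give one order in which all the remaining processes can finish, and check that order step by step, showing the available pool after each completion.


The deadlocked set is empty.
Key observation: starting with W7, each completion frees enough for the next — no one is permanently blocked.
One completion order for the rest: W7, W1, W4, W3, W5. Step-by-step check:
  pool = (2, 2, 0)
  W7: need (1, 1, 0) fits (2, 2, 0); releases (0, 3, 1), pool now (2, 5, 1)
  W1: need (1, 2, 1) fits (2, 5, 1); releases (2, 0, 0), pool now (4, 5, 1)
  W4: need (3, 2, 1) fits (4, 5, 1); releases (0, 1, 0), pool now (4, 6, 1)
  W3: need (3, 1, 0) fits (4, 6, 1); releases (2, 2, 1), pool now (6, 8, 2)
  W5: need (3, 2, 1) fits (6, 8, 2); releases (0, 0, 1), pool now (6, 8, 3)


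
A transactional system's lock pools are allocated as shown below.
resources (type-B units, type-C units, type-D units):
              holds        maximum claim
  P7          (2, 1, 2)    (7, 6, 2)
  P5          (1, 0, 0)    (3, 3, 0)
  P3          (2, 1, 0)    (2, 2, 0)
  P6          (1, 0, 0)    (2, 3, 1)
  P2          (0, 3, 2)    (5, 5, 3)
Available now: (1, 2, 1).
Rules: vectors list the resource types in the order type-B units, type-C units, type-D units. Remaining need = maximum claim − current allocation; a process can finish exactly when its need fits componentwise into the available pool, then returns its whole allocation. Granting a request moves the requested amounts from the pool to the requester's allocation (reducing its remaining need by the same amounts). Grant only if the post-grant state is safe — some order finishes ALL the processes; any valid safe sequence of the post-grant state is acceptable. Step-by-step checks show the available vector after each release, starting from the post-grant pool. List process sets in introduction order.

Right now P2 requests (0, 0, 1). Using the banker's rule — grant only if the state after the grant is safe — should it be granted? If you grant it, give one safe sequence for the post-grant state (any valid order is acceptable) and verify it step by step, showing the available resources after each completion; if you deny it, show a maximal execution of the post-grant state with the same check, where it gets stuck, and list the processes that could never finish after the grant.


DENY: after the grant no complete ordering would exist.
Key observation: after P3, P5 the pool peaks at (4, 3, 0), and each blocked process is short somewhere: P7 on type-B units, type-C units; P6 on type-D units; P2 on type-B units.
Pretend the grant happened; the run P3, P5 goes as far as possible. Check, step by step:
  pool = (1, 2, 0)
  P3: need (0, 1, 0) fits (1, 2, 0); releases (2, 1, 0), pool now (3, 3, 0)
  P5: need (2, 3, 0) fits (3, 3, 0); releases (1, 0, 0), pool now (4, 3, 0)
  blocked: P7 wants (5, 5, 0), pool (4, 3, 0) — not enough type-B units and type-C units
  blocked: P6 wants (1, 3, 1), pool (4, 3, 0) — not enough type-D units
  blocked: P2 wants (5, 2, 0), pool (4, 3, 0) — not enough type-B units
Post-grant, the permanently blocked set is P7, P6 and P2.


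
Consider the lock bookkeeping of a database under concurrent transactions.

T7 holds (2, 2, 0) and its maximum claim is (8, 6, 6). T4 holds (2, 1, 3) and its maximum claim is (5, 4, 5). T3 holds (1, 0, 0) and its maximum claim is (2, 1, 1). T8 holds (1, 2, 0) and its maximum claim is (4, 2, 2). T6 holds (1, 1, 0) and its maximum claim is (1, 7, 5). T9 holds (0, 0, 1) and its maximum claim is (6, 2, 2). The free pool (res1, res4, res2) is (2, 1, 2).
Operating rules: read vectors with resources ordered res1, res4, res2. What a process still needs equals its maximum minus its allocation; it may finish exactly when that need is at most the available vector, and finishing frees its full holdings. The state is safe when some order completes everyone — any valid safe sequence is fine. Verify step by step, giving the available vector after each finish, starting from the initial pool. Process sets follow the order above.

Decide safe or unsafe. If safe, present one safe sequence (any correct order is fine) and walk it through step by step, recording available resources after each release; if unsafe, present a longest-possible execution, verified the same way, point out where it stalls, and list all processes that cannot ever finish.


SAFE — a valid safe sequence is T3, T8, T4, T9, T7, T6.
Key observation: the order's first zero-slack moment is T3 ((1, 1, 1) needed, (2, 1, 2) free — a requested resource with nothing to spare).
Check, step by step:
  pool = (2, 1, 2)
  T3 needs (1, 1, 1) <= (2, 1, 2) -> finishes; pool += (1, 0, 0) = (3, 1, 2)
  T8 needs (3, 0, 2) <= (3, 1, 2) -> finishes; pool += (1, 2, 0) = (4, 3, 2)
  T4 needs (3, 3, 2) <= (4, 3, 2) -> finishes; pool += (2, 1, 3) = (6, 4, 5)
  T9 needs (6, 2, 1) <= (6, 4, 5) -> finishes; pool += (0, 0, 1) = (6, 4, 6)
  T7 needs (6, 4, 6) <= (6, 4, 6) -> finishes; pool += (2, 2, 0) = (8, 6, 6)
  T6 needs (0, 6, 5) <= (8, 6, 6) -> finishes; pool += (1, 1, 0) = (9, 7, 6)


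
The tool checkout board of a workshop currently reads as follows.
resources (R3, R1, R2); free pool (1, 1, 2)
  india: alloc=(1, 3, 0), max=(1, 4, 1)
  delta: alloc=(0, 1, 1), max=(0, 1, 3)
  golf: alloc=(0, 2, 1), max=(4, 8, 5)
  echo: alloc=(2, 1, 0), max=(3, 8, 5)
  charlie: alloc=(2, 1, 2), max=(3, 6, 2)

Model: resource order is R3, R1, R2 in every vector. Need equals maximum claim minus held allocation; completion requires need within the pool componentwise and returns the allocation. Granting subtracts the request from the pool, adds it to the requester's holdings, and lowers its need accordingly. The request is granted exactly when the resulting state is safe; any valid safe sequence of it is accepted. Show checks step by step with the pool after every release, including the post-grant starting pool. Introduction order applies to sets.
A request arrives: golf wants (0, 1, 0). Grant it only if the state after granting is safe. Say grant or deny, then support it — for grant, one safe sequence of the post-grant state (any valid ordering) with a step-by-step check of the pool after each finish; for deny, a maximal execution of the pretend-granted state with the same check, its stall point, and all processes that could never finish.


DENY — the pretend-granted state is unsafe.
Key observation: no order helps: past delta, india, the free pool tops out at (2, 4, 3), below what each blocked process needs in R1.
Pretend the grant happened; the run delta, india goes as far as possible. Step-by-step check:
  pool = (1, 0, 2)
  delta: need (0, 0, 2) fits (1, 0, 2); releases (0, 1, 1), pool now (1, 1, 3)
  india: need (0, 1, 1) fits (1, 1, 3); releases (1, 3, 0), pool now (2, 4, 3)
  golf still needs (4, 5, 4) but only (2, 4, 3) is free — short on R3, R1 and R2
  echo still needs (1, 7, 5) but only (2, 4, 3) is free — short on R1 and R2
  charlie still needs (1, 5, 0) but only (2, 4, 3) is free — short on R1
Processes that could never finish after the grant: golf, echo and charlie.


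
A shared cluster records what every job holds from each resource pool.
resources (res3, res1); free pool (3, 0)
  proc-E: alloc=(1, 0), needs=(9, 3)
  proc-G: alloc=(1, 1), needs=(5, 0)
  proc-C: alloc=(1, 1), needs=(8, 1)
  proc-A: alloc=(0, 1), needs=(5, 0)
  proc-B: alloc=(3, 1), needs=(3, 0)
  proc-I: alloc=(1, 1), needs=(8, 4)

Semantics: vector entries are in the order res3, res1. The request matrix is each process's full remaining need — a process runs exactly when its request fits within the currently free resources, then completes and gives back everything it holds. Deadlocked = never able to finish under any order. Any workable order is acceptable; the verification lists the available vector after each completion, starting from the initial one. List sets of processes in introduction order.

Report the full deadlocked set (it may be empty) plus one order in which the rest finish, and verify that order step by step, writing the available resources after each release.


Deadlocked: proc-E, proc-C and proc-I.
Key observation: even finishing proc-B, proc-G, proc-A leaves just (7, 3) free — too little res3 for any of the remaining processes.
A valid finishing order for the others: proc-B, proc-G, proc-A. Verifying each step:
  pool = (3, 0)
  proc-B: need (3, 0) fits (3, 0); releases (3, 1), pool now (6, 1)
  proc-G: need (5, 0) fits (6, 1); releases (1, 1), pool now (7, 2)
  proc-A: need (5, 0) fits (7, 2); releases (0, 1), pool now (7, 3)
The stuck group stays short no matter what:
  blocked: proc-E wants (9, 3), pool (7, 3) — not enough res3
  blocked: proc-C wants (8, 1), pool (7, 3) — not enough res3
  blocked: proc-I wants (8, 4), pool (7, 3) — not enough res3 and res1


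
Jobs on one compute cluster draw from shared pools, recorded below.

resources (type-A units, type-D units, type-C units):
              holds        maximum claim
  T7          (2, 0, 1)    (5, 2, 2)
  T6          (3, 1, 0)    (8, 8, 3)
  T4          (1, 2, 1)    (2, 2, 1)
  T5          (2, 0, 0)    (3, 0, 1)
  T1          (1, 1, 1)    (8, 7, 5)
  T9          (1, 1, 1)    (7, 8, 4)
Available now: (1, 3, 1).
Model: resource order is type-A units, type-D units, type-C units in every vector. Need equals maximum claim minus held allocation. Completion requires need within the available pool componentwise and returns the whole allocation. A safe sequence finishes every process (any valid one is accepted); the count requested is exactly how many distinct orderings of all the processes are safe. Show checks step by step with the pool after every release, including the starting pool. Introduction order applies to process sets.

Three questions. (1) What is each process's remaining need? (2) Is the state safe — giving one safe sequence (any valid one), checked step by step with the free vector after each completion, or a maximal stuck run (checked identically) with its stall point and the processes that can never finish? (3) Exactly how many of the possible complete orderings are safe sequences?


(1) Remaining need (order type-A units, type-D units, type-C units):
  T7: (3, 2, 1)
  T6: (5, 7, 3)
  T4: (1, 0, 0)
  T5: (1, 0, 1)
  T1: (7, 6, 4)
  T9: (6, 7, 3)
(2) UNSAFE — no complete ordering exists.
Key observation: T5, T4, T7 can finish, but then (6, 5, 3) is all there is, and the blocked group's type-D units demands exceed it.
Going as far as possible: T5, T4, T7; after that, nothing fits. Walking it through:
  pool = (1, 3, 1)
  run T5 (needs (1, 0, 1), free (1, 3, 1)); after release of (2, 0, 0) the pool is (3, 3, 1)
  run T4 (needs (1, 0, 0), free (3, 3, 1)); after release of (1, 2, 1) the pool is (4, 5, 2)
  run T7 (needs (3, 2, 1), free (4, 5, 2)); after release of (2, 0, 1) the pool is (6, 5, 3)
  T6 cannot run: need (5, 7, 3) vs free (6, 5, 3) (insufficient type-D units)
  T1 cannot run: need (7, 6, 4) vs free (6, 5, 3) (insufficient type-A units, type-D units and type-C units)
  T9 cannot run: need (6, 7, 3) vs free (6, 5, 3) (insufficient type-D units)
Permanently blocked: T6, T1 and T9.
(3) The exact count: 0 of the possible complete orderings are safe sequences.


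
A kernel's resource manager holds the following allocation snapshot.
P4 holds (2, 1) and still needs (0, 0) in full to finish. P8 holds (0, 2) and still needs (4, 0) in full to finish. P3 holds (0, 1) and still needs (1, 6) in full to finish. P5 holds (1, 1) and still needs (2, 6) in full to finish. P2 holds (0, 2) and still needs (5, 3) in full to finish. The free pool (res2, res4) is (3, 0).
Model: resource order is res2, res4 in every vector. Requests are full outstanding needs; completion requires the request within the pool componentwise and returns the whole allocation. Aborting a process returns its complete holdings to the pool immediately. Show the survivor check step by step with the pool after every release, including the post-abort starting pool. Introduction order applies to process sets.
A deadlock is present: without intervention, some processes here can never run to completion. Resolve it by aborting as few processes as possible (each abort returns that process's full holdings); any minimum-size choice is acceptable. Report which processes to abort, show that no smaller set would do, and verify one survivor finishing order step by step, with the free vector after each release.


The answer: abort P5.
Key observation: P3 was stuck for good until P5 gave back (1, 1); in the order shown it finishes at step 4.
No smaller set exists: with zero aborts the deadlock remains.
Survivors finish in the order: P4, P8, P2, P3. Step-by-step check (pool after the aborts first):
  pool = (4, 1)
  P4: need (0, 0) fits (4, 1); releases (2, 1), pool now (6, 2)
  P8: need (4, 0) fits (6, 2); releases (0, 2), pool now (6, 4)
  P2: need (5, 3) fits (6, 4); releases (0, 2), pool now (6, 6)
  P3: need (1, 6) fits (6, 6); releases (0, 1), pool now (6, 7)


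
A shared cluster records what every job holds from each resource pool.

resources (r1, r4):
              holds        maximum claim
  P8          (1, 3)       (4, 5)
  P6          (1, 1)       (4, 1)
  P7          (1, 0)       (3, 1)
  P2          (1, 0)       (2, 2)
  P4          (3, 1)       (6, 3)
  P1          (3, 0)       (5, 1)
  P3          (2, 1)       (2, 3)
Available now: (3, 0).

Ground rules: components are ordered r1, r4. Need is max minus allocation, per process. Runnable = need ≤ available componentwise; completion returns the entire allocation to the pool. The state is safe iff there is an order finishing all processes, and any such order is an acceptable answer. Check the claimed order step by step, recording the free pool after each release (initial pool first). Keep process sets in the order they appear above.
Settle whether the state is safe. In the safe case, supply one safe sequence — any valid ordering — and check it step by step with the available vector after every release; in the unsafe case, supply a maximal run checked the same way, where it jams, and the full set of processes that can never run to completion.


UNSAFE — no complete ordering exists.
Key observation: the pool after P6, P1, P7 is (8, 1); every surviving request exceeds it in r4, so progress ends there.
The run P6, P1, P7 cannot be extended any further. Walking it through:
  pool = (3, 0)
  P6: need (3, 0) fits (3, 0); releases (1, 1), pool now (4, 1)
  P1: need (2, 1) fits (4, 1); releases (3, 0), pool now (7, 1)
  P7: need (2, 1) fits (7, 1); releases (1, 0), pool now (8, 1)
  P8 cannot run: need (3, 2) vs free (8, 1) (insufficient r4)
  P2 cannot run: need (1, 2) vs free (8, 1) (insufficient r4)
  P4 cannot run: need (3, 2) vs free (8, 1) (insufficient r4)
  P3 cannot run: need (0, 2) vs free (8, 1) (insufficient r4)
Permanently blocked: P8, P2, P4 and P3.


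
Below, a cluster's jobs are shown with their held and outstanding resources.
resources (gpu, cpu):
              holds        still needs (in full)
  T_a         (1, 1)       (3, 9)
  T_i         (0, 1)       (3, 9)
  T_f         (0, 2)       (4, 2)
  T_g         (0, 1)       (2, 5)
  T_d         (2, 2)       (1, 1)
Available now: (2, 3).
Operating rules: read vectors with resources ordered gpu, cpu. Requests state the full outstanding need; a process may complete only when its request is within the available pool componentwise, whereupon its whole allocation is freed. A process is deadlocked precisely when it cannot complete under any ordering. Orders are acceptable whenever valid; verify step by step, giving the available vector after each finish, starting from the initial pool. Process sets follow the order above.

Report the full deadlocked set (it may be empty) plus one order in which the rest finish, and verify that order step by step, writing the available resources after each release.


The deadlocked set is T_a and T_i.
Key observation: the pool after T_d, T_g, T_f is (4, 8); every surviving request exceeds it in cpu, so progress ends there.
A valid finishing order for the others: T_d, T_g, T_f. Walking it through:
  pool = (2, 3)
  run T_d (needs (1, 1), free (2, 3)); after release of (2, 2) the pool is (4, 5)
  run T_g (needs (2, 5), free (4, 5)); after release of (0, 1) the pool is (4, 6)
  run T_f (needs (4, 2), free (4, 6)); after release of (0, 2) the pool is (4, 8)
The stuck group stays short no matter what:
  blocked: T_a wants (3, 9), pool (4, 8) — not enough cpu
  blocked: T_i wants (3, 9), pool (4, 8) — not enough cpu


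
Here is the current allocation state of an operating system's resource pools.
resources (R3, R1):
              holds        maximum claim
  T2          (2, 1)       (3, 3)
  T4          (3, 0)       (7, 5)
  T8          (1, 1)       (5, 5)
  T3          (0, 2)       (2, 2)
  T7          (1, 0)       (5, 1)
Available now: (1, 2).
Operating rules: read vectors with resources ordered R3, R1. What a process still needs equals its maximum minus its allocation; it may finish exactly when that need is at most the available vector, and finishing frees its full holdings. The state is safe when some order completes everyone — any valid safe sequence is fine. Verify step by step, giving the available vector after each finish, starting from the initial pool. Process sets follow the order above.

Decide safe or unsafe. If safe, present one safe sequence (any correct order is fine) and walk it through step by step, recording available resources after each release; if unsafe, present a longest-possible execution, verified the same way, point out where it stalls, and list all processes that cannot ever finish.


UNSAFE — no complete ordering exists.
Key observation: no order helps: past T2, T3, the free pool tops out at (3, 5), below what each blocked process needs in R3.
The run T2, T3 cannot be extended any further. Check, step by step:
  pool = (1, 2)
  run T2 (needs (1, 2), free (1, 2)); after release of (2, 1) the pool is (3, 3)
  run T3 (needs (2, 0), free (3, 3)); after release of (0, 2) the pool is (3, 5)
  T4 still needs (4, 5) but only (3, 5) is free — short on R3
  T8 still needs (4, 4) but only (3, 5) is free — short on R3
  T7 still needs (4, 1) but only (3, 5) is free — short on R3
Never able to finish: T4, T8 and T7.


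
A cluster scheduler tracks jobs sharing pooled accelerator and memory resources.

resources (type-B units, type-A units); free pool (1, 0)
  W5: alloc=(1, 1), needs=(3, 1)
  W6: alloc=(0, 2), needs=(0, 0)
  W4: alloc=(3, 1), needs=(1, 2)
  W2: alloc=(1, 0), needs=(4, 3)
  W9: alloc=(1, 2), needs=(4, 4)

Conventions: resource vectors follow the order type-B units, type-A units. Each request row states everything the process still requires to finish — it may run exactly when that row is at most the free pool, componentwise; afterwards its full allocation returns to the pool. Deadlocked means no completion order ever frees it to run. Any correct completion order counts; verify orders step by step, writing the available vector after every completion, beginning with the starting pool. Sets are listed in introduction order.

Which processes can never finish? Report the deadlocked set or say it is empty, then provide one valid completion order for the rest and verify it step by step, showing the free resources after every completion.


No process is deadlocked.
Key observation: W6 can run right away; the returned allocation unlocks the remaining processes in turn.
One completion order for the rest: W6, W4, W5, W9, W2. Verifying each step:
  pool = (1, 0)
  run W6 (needs (0, 0), free (1, 0)); after release of (0, 2) the pool is (1, 2)
  run W4 (needs (1, 2), free (1, 2)); after release of (3, 1) the pool is (4, 3)
  run W5 (needs (3, 1), free (4, 3)); after release of (1, 1) the pool is (5, 4)
  run W9 (needs (4, 4), free (5, 4)); after release of (1, 2) the pool is (6, 6)
  run W2 (needs (4, 3), free (6, 6)); after release of (1, 0) the pool is (7, 6)


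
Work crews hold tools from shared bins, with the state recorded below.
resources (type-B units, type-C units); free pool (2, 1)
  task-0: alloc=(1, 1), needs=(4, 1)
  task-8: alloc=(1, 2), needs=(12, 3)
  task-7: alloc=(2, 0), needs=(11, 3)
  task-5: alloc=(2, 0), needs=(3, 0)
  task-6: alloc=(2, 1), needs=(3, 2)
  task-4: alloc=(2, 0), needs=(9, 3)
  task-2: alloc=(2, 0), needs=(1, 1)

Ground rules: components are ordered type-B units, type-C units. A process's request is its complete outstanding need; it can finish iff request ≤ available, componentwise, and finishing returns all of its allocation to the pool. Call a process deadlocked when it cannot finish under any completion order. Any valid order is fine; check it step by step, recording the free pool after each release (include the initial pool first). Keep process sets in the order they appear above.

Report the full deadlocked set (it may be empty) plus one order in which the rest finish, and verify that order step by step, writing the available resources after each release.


Nothing here is deadlocked.
Key observation: task-2 can run right away; the returned allocation unlocks the remaining processes in turn.
A valid finishing order for the others: task-2, task-5, task-0, task-6, task-4, task-7, task-8. Walking it through:
  pool = (2, 1)
  task-2: need (1, 1) fits (2, 1); releases (2, 0), pool now (4, 1)
  task-5: need (3, 0) fits (4, 1); releases (2, 0), pool now (6, 1)
  task-0: need (4, 1) fits (6, 1); releases (1, 1), pool now (7, 2)
  task-6: need (3, 2) fits (7, 2); releases (2, 1), pool now (9, 3)
  task-4: need (9, 3) fits (9, 3); releases (2, 0), pool now (11, 3)
  task-7: need (11, 3) fits (11, 3); releases (2, 0), pool now (13, 3)
  task-8: need (12, 3) fits (13, 3); releases (1, 2), pool now (14, 5)


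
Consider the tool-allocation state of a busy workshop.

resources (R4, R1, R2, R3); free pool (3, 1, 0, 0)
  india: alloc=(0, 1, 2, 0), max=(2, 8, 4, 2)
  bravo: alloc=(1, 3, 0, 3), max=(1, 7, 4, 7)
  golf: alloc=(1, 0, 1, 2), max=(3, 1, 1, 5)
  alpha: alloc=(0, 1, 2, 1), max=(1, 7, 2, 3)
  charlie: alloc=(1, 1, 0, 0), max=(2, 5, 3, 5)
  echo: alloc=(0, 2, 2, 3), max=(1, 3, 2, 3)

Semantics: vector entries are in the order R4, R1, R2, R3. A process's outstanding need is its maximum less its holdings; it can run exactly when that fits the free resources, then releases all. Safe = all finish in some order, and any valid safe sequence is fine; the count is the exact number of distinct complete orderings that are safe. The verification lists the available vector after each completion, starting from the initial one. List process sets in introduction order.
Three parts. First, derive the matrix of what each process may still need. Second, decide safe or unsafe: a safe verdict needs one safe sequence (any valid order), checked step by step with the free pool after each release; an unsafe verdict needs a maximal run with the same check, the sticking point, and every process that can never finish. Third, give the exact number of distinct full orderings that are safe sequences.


(1) Need matrix, components ordered R4, R1, R2, R3:
  india: (2, 7, 2, 2)
  bravo: (0, 4, 4, 4)
  golf: (2, 1, 0, 3)
  alpha: (1, 6, 0, 2)
  charlie: (1, 4, 3, 5)
  echo: (1, 1, 0, 0)
(2) UNSAFE.
Key observation: after echo, golf complete, (4, 3, 3, 5) is the best the pool ever gets, yet each leftover process wants more R1.
A maximal execution: echo, golf — then nothing else fits. Step-by-step check:
  pool = (3, 1, 0, 0)
  echo needs (1, 1, 0, 0) <= (3, 1, 0, 0) -> finishes; pool += (0, 2, 2, 3) = (3, 3, 2, 3)
  golf needs (2, 1, 0, 3) <= (3, 3, 2, 3) -> finishes; pool += (1, 0, 1, 2) = (4, 3, 3, 5)
  india cannot run: need (2, 7, 2, 2) vs free (4, 3, 3, 5) (insufficient R1)
  bravo cannot run: need (0, 4, 4, 4) vs free (4, 3, 3, 5) (insufficient R1 and R2)
  alpha cannot run: need (1, 6, 0, 2) vs free (4, 3, 3, 5) (insufficient R1)
  charlie cannot run: need (1, 4, 3, 5) vs free (4, 3, 3, 5) (insufficient R1)
Permanently blocked: india, bravo, alpha and charlie.
(3) Precisely 0 of the possible complete orderings are safe sequences.


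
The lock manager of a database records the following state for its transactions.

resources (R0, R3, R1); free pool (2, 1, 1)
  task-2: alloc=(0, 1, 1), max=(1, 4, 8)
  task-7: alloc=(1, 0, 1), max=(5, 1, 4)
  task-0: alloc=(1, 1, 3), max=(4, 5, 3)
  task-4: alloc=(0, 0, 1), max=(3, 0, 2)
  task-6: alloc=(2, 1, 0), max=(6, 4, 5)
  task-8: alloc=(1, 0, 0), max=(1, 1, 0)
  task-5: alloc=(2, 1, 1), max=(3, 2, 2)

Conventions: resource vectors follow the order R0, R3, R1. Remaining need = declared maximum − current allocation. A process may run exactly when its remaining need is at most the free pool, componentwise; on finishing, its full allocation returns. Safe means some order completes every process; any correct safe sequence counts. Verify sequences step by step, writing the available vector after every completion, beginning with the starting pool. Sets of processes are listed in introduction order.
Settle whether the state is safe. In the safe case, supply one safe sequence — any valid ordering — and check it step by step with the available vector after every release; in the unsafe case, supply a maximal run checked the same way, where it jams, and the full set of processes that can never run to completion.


UNSAFE.
Key observation: the wall is R3: completing task-8, task-4, task-5, task-7 brings the pool only to (6, 2, 4), and all the rest need more.
Going as far as possible: task-8, task-4, task-5, task-7; after that, nothing fits. Verifying each step:
  pool = (2, 1, 1)
  task-8: need (0, 1, 0) fits (2, 1, 1); releases (1, 0, 0), pool now (3, 1, 1)
  task-4: need (3, 0, 1) fits (3, 1, 1); releases (0, 0, 1), pool now (3, 1, 2)
  task-5: need (1, 1, 1) fits (3, 1, 2); releases (2, 1, 1), pool now (5, 2, 3)
  task-7: need (4, 1, 3) fits (5, 2, 3); releases (1, 0, 1), pool now (6, 2, 4)
  blocked: task-2 wants (1, 3, 7), pool (6, 2, 4) — not enough R3 and R1
  blocked: task-0 wants (3, 4, 0), pool (6, 2, 4) — not enough R3
  blocked: task-6 wants (4, 3, 5), pool (6, 2, 4) — not enough R3 and R1
Permanently blocked: task-2, task-0 and task-6.


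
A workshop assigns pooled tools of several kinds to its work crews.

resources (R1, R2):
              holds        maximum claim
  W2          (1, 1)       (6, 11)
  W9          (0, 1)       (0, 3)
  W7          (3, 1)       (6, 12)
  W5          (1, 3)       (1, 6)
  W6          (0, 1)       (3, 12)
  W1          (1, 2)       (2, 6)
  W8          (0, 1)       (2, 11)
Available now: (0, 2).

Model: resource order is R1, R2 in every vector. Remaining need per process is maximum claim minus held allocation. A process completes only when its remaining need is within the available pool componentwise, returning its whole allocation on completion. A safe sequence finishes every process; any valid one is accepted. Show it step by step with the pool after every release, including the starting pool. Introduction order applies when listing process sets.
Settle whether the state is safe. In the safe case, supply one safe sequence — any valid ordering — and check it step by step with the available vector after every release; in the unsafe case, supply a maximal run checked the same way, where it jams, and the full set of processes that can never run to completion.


UNSAFE — no complete ordering exists.
Key observation: W9, W5, W1 can finish, but then (2, 8) is all there is, and the blocked group's R2 demands exceed it.
The run W9, W5, W1 cannot be extended any further. Check, step by step:
  pool = (0, 2)
  W9 needs (0, 2) <= (0, 2) -> finishes; pool += (0, 1) = (0, 3)
  W5 needs (0, 3) <= (0, 3) -> finishes; pool += (1, 3) = (1, 6)
  W1 needs (1, 4) <= (1, 6) -> finishes; pool += (1, 2) = (2, 8)
  W2 still needs (5, 10) but only (2, 8) is free — short on R1 and R2
  W7 still needs (3, 11) but only (2, 8) is free — short on R1 and R2
  W6 still needs (3, 11) but only (2, 8) is free — short on R1 and R2
  W8 still needs (2, 10) but only (2, 8) is free — short on R2
Never able to finish: W2, W7, W6 and W8.


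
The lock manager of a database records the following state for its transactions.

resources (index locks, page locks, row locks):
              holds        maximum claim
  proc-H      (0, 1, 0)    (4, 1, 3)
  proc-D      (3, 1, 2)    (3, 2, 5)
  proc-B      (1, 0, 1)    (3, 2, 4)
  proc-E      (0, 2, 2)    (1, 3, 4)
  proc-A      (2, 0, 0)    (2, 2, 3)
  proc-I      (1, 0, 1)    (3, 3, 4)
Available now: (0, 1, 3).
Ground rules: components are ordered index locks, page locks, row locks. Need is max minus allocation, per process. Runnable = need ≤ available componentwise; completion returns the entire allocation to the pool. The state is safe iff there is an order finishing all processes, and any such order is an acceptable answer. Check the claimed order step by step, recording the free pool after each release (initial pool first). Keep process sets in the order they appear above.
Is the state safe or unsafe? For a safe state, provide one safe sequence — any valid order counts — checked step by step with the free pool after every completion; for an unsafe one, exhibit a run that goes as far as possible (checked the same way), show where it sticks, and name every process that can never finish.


SAFE, for example via the order proc-D, proc-A, proc-H, proc-E, proc-I, proc-B.
Key observation: the order's first zero-slack moment is proc-D ((0, 1, 3) needed, (0, 1, 3) free — a requested resource with nothing to spare).
Step-by-step check:
  pool = (0, 1, 3)
  run proc-D (needs (0, 1, 3), free (0, 1, 3)); after release of (3, 1, 2) the pool is (3, 2, 5)
  run proc-A (needs (0, 2, 3), free (3, 2, 5)); after release of (2, 0, 0) the pool is (5, 2, 5)
  run proc-H (needs (4, 0, 3), free (5, 2, 5)); after release of (0, 1, 0) the pool is (5, 3, 5)
  run proc-E (needs (1, 1, 2), free (5, 3, 5)); after release of (0, 2, 2) the pool is (5, 5, 7)
  run proc-I (needs (2, 3, 3), free (5, 5, 7)); after release of (1, 0, 1) the pool is (6, 5, 8)
  run proc-B (needs (2, 2, 3), free (6, 5, 8)); after release of (1, 0, 1) the pool is (7, 5, 9)


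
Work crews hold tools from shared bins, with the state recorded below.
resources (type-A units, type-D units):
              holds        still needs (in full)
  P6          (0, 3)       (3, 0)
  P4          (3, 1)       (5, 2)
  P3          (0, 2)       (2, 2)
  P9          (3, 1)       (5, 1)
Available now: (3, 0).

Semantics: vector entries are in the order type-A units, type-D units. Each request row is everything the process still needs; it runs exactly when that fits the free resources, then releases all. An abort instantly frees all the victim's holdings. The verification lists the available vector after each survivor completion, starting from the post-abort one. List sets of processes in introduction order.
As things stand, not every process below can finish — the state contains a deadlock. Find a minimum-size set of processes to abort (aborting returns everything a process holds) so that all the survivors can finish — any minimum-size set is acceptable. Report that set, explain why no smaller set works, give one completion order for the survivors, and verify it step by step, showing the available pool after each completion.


Abort P9.
Key observation: P4 had no path to completion before; after the abort of P9 ((3, 1) returned), step 3 is where it fits.
No smaller set exists: with zero aborts the deadlock remains.
Survivors finish in the order: P6, P3, P4. Step-by-step check (pool after the aborts first):
  pool = (6, 1)
  P6: need (3, 0) fits (6, 1); releases (0, 3), pool now (6, 4)
  P3: need (2, 2) fits (6, 4); releases (0, 2), pool now (6, 6)
  P4: need (5, 2) fits (6, 6); releases (3, 1), pool now (9, 7)


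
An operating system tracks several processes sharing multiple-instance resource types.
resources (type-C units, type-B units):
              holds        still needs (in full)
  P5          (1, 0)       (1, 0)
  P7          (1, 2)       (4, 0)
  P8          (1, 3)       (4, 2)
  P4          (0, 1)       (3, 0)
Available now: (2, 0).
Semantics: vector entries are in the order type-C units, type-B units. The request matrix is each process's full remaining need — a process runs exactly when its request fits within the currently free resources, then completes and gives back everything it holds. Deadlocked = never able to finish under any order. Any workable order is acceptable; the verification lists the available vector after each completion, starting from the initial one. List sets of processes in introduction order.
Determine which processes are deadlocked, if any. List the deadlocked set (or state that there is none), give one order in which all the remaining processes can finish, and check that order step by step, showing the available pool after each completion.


Deadlocked set: P7 and P8.
Key observation: no order helps: past P5, P4, the free pool tops out at (3, 1), below what each blocked process needs in type-C units.
One completion order for the rest: P5, P4. Walking it through:
  pool = (2, 0)
  run P5 (needs (1, 0), free (2, 0)); after release of (1, 0) the pool is (3, 0)
  run P4 (needs (3, 0), free (3, 0)); after release of (0, 1) the pool is (3, 1)
The stuck group stays short no matter what:
  P7 still needs (4, 0) but only (3, 1) is free — short on type-C units
  P8 still needs (4, 2) but only (3, 1) is free — short on type-C units and type-B units
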